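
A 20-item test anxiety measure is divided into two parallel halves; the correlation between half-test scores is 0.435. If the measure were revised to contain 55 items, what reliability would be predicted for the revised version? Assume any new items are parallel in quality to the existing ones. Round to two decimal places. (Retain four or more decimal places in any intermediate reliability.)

0.81

First correct the split-half correlation to full-test reliability: r_full = 2 × 0.435 / (1 + 0.435) ≈ 0.6063
Then adjust to 55 items: n = 55/20 = 2.7500
r_new = n·r_full / (1 + (n − 1)·r_full) = 1.6673 / 2.0610 ≈ 0.8090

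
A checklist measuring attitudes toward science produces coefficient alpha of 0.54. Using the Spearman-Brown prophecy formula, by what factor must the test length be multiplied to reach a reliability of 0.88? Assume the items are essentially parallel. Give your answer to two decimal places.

Spearman-Brown solved for the length factor n:
n = r*(1 − r) / [ r (1 − r*) ]
n = 0.88 × (1 − 0.54) / [ 0.54 × (1 − 0.88) ]
n = 0.4048 / 0.0648 ≈ 6.2469

6.25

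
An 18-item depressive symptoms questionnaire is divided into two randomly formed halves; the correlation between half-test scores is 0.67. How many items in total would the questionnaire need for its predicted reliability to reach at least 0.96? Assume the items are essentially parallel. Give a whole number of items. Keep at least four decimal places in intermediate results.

r_full = 2(0.67)/(1 + 0.67) = 0.8024
Solve Spearman-Brown for n: n = 0.96(1 − 0.8024) / [0.8024(1 − 0.96)] = 5.9103
Items = 5.9103 × 18 ≈ 106.39 → 107

107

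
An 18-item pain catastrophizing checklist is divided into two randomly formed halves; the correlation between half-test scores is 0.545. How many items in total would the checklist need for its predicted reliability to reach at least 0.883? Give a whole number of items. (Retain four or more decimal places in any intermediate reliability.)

57

r_full = 2(0.545)/(1 + 0.545) = 0.7055
n = r_tgt(1 − r_full) / [r_full(1 − r_tgt)] = 0.883 × 0.2945 / (0.7055 × 0.117) ≈ 3.1504
Required items = 3.1504 × 18 = 56.71, so 57 items.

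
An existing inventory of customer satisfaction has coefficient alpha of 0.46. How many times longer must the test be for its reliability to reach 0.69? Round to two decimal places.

2.61

n = 0.69 × (1 − 0.46) / [ 0.46 × (1 − 0.69) ]
n = 0.3726 / 0.1426 ≈ 2.6129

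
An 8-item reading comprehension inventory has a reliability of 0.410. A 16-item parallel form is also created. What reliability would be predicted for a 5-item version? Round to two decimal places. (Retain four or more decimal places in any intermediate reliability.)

0.30

The 16-item form is not needed; work directly from the 8-item form with n = 5/8 = 0.6250.
r_{5} = n·r / (1 + (n − 1)·r) = 0.2562 / 0.8462 ≈ 0.3028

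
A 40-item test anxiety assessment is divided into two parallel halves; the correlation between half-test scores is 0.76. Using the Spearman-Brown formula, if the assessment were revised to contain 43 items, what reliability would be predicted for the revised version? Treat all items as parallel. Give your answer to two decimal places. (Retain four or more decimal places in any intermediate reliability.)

Spearman-Brown correction (n = 2): r_full = 2·0.76/(1 + 0.76) = 0.8636
Then adjust to 43 items: n = 43/40 = 1.0750
r_new = n·r_full / (1 + (n − 1)·r_full) = 0.9284 / 1.0648 ≈ 0.8719

0.87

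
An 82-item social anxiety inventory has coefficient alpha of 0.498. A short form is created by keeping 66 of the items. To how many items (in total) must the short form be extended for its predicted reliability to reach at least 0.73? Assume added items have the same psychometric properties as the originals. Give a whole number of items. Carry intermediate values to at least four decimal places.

224

Short-form reliability: n = 66/82 = 0.8049; r_66 = n·r/(1+(n−1)r) ≈ 0.4440
Then solve for n' with r_old = 0.4440, r_target = 0.73: n' = 0.73(1 − 0.4440)/[0.4440(1 − 0.73)] = 3.3857
Total items = 3.3857 × 66 = 223.46, rounded up to 224.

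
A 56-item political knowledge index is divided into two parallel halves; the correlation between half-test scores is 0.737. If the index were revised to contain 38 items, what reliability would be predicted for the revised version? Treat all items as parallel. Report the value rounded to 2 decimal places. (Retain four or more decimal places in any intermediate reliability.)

First correct the split-half correlation to full-test reliability: r_full = 2 × 0.737 / (1 + 0.737) ≈ 0.8486
Length factor from 56 to 38 items: n = 38/56 = 0.6786
r_new = n·r_full / (1 + (n − 1)·r_full) = 0.5759 / 0.7273 ≈ 0.7918

0.79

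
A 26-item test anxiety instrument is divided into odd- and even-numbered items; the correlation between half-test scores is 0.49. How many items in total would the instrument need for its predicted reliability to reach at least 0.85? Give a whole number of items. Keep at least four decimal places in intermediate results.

77

r_full = 2(0.49)/(1 + 0.49) = 0.6577
Solve Spearman-Brown for n: n = 0.85(1 − 0.6577) / [0.6577(1 − 0.85)] = 2.9492
Items = 2.9492 × 26 ≈ 76.68 → 77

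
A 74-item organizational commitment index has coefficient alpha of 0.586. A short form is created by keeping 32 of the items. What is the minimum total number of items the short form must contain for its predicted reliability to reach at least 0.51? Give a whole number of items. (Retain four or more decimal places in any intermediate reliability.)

First, r for the 32-item form: n = 32/74 = 0.4324, so r_32 = 0.4324·0.586/(1 + (0.4324 − 1)·0.586) = 0.3797
Then solve for n' with r_old = 0.3797, r_target = 0.51: n' = 0.51(1 − 0.3797)/[0.3797(1 − 0.51)] = 1.7003
Items = 1.7003 × 32 ≈ 54.41 → 55

55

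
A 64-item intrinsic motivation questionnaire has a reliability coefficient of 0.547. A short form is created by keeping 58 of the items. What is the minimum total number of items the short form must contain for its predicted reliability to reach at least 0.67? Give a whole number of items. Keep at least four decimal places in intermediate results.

First, r for the 58-item form: n = 58/64 = 0.9062, so r_58 = 0.9062·0.547/(1 + (0.9062 − 1)·0.547) = 0.5225
Then solve for n' with r_old = 0.5225, r_target = 0.67: n' = 0.67(1 − 0.5225)/[0.5225(1 − 0.67)] = 1.8554
Total items = 1.8554 × 58 = 107.61, rounded up to 108.

108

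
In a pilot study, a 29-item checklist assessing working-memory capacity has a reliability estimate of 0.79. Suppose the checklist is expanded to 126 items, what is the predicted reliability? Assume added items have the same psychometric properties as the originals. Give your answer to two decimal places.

n = 126/29 = 4.3448
r_new = (4.3448 × 0.79) / (1 + (4.3448 − 1) × 0.79)
r_new = 3.4324 / 3.6424 ≈ 0.9423

0.94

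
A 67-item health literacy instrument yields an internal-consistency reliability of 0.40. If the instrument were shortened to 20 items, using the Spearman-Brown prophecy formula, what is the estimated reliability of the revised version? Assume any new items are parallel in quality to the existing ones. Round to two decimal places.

n = 20/67 = 0.2985
r_new = (0.2985 × 0.40) / (1 + (0.2985 − 1) × 0.40)
r_new = 0.1194 / 0.7194 ≈ 0.1660

0.17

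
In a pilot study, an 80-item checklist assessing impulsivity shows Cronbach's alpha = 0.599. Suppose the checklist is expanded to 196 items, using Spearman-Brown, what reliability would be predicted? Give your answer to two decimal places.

Length ratio n = 196/80 = 2.45
Apply the Spearman-Brown prophecy formula, r' = nr / [1 + (n − 1)r]:
r_new = 2.45·0.599 / [1 + (2.45 − 1)·0.599]
r_new = 1.4676 / 1.8685 ≈ 0.7854

0.79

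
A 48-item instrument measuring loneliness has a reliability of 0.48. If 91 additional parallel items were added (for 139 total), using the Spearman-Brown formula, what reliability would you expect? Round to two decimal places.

The new length is 139/48 = 2.8958 times the old.
Spearman-Brown: r_new = n·r / (1 + (n − 1)·r)
r_new = 2.8958·0.48 / [1 + (2.8958 − 1)·0.48]
r_new = 1.3900 / 1.9100 ≈ 0.7277

0.73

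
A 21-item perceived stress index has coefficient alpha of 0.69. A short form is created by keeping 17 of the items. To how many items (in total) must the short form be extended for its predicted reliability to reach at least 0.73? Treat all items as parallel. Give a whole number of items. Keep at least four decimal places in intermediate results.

First, r for the 17-item form: n = 17/21 = 0.8095, so r_17 = 0.8095·0.69/(1 + (0.8095 − 1)·0.69) = 0.6431
Length factor from the short form to reach 0.73: n' = 0.73(1 − 0.6431) / [0.6431(1 − 0.73)] ≈ 1.5005
Items = 1.5005 × 17 ≈ 25.51 → 26

26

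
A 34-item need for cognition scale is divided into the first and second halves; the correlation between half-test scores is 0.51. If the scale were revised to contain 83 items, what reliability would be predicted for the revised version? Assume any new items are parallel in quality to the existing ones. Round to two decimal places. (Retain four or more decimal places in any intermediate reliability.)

0.84

Full-test reliability from the split-half r: r_full = 2(0.51)/(1 + 0.51) = 0.6755
Then adjust to 83 items: n = 83/34 = 2.4412
r_new = n·r_full / (1 + (n − 1)·r_full) = 1.6490 / 1.9735 ≈ 0.8356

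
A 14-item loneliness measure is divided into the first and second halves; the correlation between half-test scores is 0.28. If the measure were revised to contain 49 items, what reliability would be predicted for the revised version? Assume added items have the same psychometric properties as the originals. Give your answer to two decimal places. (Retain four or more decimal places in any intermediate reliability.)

Full-test reliability from the split-half r: r_full = 2(0.28)/(1 + 0.28) = 0.4375
Length factor from 14 to 49 items: n = 49/14 = 3.5000
r_new = n·r_full / (1 + (n − 1)·r_full) = 1.5312 / 2.0938 ≈ 0.7313

0.73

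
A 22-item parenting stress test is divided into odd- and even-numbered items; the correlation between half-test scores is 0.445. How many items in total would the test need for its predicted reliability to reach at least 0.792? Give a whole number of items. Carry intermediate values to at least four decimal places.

r_full = 2(0.445)/(1 + 0.445) = 0.6159
Solve Spearman-Brown for n: n = 0.792(1 − 0.6159) / [0.6159(1 − 0.792)] = 2.3746
Required items = 2.3746 × 22 = 52.24, so 53 items.

53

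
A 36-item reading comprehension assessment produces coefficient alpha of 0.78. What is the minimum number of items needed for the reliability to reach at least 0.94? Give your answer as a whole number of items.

Rearranging the Spearman-Brown formula for n,
n = r*(1 − r) / [ r (1 − r*) ]
n = 0.94 × (1 − 0.78) / [ 0.78 × (1 − 0.94) ]
n = 0.2068 / 0.0468 ≈ 4.4188
4.4188 × 36 = 159.08 → 160 items

160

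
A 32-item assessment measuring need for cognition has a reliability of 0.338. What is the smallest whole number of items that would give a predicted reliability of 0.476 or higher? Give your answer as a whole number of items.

57

Rearranging the Spearman-Brown formula for n,
n = r_target (1 − r_old) / [ r_old (1 − r_target) ]
n = 0.476(1 − 0.338) / [0.338(1 − 0.476)]
n = 0.315112 / 0.177112 ≈ 1.7792
So the test needs 1.7792 × 32 ≈ 56.93 items; rounding up, 57.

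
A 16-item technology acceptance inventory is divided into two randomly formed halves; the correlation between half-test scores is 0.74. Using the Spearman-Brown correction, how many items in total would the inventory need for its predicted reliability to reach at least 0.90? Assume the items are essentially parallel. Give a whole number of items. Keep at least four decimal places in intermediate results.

Corrected full-test reliability: r_full = 2 × 0.74 / (1 + 0.74) ≈ 0.8506
n = r_tgt(1 − r_full) / [r_full(1 − r_tgt)] = 0.90 × 0.1494 / (0.8506 × 0.10) ≈ 1.5808
Required items = 1.5808 × 16 = 25.29, so 26 items.

26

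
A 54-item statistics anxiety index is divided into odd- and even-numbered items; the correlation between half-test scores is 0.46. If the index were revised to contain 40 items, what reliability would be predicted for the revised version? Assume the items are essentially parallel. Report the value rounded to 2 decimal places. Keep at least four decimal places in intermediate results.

Full-test reliability from the split-half r: r_full = 2(0.46)/(1 + 0.46) = 0.6301
Then adjust to 40 items: n = 40/54 = 0.7407
r_new = n·r_full / (1 + (n − 1)·r_full) = 0.4667 / 0.8366 ≈ 0.5579

0.56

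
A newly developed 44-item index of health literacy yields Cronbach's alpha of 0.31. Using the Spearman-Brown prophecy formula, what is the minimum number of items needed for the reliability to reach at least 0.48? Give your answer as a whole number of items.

91

n = 0.48(1 − 0.31) / [0.31(1 − 0.48)]
n = 0.3312 / 0.1612 ≈ 2.0546
2.0546 × 44 = 90.40 → 91 items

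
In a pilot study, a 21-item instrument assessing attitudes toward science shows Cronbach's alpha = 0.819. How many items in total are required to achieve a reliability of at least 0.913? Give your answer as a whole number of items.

49

n = 0.913(1 − 0.819) / [0.819(1 − 0.913)]
  = 0.165253 / 0.071253 = 2.3192
Items needed = n × 21 = 2.3192 × 21 ≈ 48.70 → round up to 49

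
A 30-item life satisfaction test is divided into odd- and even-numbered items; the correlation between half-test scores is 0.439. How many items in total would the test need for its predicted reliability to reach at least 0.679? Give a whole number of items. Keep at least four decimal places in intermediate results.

41

Corrected full-test reliability: r_full = 2 × 0.439 / (1 + 0.439) ≈ 0.6101
n = r_tgt(1 − r_full) / [r_full(1 − r_tgt)] = 0.679 × 0.3899 / (0.6101 × 0.321) ≈ 1.3518
Required items = 1.3518 × 30 = 40.55, so 41 items.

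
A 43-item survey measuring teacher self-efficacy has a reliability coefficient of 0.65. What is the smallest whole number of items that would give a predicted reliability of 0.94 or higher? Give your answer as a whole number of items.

363

Rearranging the Spearman-Brown formula for n,
n = r*(1 − r) / [ r (1 − r*) ]
n = 0.94 × (1 − 0.65) / [ 0.65 × (1 − 0.94) ]
  = 0.3290 / 0.0390 = 8.4359
8.4359 × 43 = 362.74 → 363 items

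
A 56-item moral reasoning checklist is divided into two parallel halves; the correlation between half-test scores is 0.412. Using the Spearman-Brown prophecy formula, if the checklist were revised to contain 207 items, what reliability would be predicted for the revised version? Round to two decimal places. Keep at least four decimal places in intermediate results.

Full-test reliability from the split-half r: r_full = 2(0.412)/(1 + 0.412) = 0.5836
Length factor from 56 to 207 items: n = 207/56 = 3.6964
r_new = n·r_full / (1 + (n − 1)·r_full) = 2.1572 / 2.5736 ≈ 0.8382

0.84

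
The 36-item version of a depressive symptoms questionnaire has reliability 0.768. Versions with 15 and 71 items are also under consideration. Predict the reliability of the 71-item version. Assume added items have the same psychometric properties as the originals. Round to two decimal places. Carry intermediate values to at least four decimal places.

0.87

Only the ratio of lengths matters: n = 71/36 = 1.9722
r_{71} = n·r / (1 + (n − 1)·r) = 1.5146 / 1.7466 ≈ 0.8672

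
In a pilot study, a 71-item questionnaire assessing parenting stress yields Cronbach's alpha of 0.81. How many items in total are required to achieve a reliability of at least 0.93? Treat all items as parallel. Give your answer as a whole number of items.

222

n = [0.93 × 0.19] / [0.81 × 0.07]
n = 0.1767 / 0.0567 ≈ 3.1164
Items needed = n × 71 = 3.1164 × 71 ≈ 221.26 → round up to 222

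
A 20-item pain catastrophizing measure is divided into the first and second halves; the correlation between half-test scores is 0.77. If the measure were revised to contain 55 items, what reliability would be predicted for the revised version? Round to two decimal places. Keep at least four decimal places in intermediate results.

First correct the split-half correlation to full-test reliability: r_full = 2 × 0.77 / (1 + 0.77) ≈ 0.8701
Length factor from 20 to 55 items: n = 55/20 = 2.7500
r_new = n·r_full / (1 + (n − 1)·r_full) = 2.3928 / 2.5227 ≈ 0.9485

0.95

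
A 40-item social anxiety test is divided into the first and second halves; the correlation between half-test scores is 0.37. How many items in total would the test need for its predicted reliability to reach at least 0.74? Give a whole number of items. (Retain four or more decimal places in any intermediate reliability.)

r_full = 2(0.37)/(1 + 0.37) = 0.5401
n = r_tgt(1 − r_full) / [r_full(1 − r_tgt)] = 0.74 × 0.4599 / (0.5401 × 0.26) ≈ 2.4235
Required items = 2.4235 × 40 = 96.94, so 97 items.

97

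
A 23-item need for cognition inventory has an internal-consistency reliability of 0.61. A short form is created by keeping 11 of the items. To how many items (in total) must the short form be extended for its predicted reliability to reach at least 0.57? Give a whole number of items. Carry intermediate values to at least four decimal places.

First, r for the 11-item form: n = 11/23 = 0.4783, so r_11 = 0.4783·0.61/(1 + (0.4783 − 1)·0.61) = 0.4280
Length factor from the short form to reach 0.57: n' = 0.57(1 − 0.4280) / [0.4280(1 − 0.57)] ≈ 1.7716
Items = 1.7716 × 11 ≈ 19.49 → 20

20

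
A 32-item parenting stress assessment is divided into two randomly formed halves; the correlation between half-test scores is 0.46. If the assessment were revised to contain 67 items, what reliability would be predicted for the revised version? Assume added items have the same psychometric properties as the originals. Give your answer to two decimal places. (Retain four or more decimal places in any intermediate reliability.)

Spearman-Brown correction (n = 2): r_full = 2·0.46/(1 + 0.46) = 0.6301
Then adjust to 67 items: n = 67/32 = 2.0938
r_new = n·r_full / (1 + (n − 1)·r_full) = 1.3193 / 1.6892 ≈ 0.7810

0.78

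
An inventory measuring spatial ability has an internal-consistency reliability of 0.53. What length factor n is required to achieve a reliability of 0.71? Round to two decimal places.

Rearranging the Spearman-Brown formula for n,
n = r_target (1 − r_old) / [ r_old (1 − r_target) ]
n = [0.71 × 0.47] / [0.53 × 0.29]
  = 0.3337 / 0.1537 = 2.1711

2.17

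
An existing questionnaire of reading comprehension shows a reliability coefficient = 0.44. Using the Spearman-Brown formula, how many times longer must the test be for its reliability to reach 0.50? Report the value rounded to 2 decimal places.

1.27

Invert Spearman-Brown to solve for n:
n = r*(1 − r) / [ r (1 − r*) ]
n = [0.50 × 0.56] / [0.44 × 0.50]
n = 0.2800 / 0.2200 ≈ 1.2727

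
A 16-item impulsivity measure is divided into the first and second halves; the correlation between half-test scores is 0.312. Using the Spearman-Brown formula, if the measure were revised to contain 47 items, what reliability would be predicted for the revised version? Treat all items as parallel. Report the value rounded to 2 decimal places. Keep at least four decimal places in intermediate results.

Full-test reliability from the split-half r: r_full = 2(0.312)/(1 + 0.312) = 0.4756
Then adjust to 47 items: n = 47/16 = 2.9375
r_new = n·r_full / (1 + (n − 1)·r_full) = 1.3971 / 1.9215 ≈ 0.7271

0.73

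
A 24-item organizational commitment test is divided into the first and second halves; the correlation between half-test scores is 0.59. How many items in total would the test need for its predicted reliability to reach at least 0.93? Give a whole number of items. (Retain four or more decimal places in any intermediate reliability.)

Corrected full-test reliability: r_full = 2 × 0.59 / (1 + 0.59) ≈ 0.7421
Solve Spearman-Brown for n: n = 0.93(1 − 0.7421) / [0.7421(1 − 0.93)] = 4.6171
Required items = 4.6171 × 24 = 110.81, so 111 items.

111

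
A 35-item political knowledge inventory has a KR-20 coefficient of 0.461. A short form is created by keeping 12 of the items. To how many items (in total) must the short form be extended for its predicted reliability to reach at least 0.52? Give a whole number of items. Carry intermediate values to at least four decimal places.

45

First, r for the 12-item form: n = 12/35 = 0.3429, so r_12 = 0.3429·0.461/(1 + (0.3429 − 1)·0.461) = 0.2268
Length factor from the short form to reach 0.52: n' = 0.52(1 − 0.2268) / [0.2268(1 − 0.52)] ≈ 3.6933
Items = 3.6933 × 12 ≈ 44.32 → 45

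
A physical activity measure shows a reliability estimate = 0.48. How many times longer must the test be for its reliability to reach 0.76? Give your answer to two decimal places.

Spearman-Brown solved for the length factor n:
n = r_target (1 − r_old) / [ r_old (1 − r_target) ]
n = [0.76 × 0.52] / [0.48 × 0.24]
  = 0.3952 / 0.1152 = 3.4306

3.43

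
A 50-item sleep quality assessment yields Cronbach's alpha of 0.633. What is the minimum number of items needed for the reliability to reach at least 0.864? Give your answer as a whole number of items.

Spearman-Brown solved for the length factor n:
n = r_target (1 − r_old) / [ r_old (1 − r_target) ]
n = [0.864 × 0.367] / [0.633 × 0.136]
  = 0.317088 / 0.086088 = 3.6833
3.6833 × 50 = 184.16 → 185 items

185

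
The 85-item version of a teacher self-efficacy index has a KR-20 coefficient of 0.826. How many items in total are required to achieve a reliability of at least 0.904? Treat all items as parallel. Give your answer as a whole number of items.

Spearman-Brown solved for the length factor n:
n = r_target (1 − r_old) / [ r_old (1 − r_target) ]
n = [0.904 × 0.174] / [0.826 × 0.096]
  = 0.157296 / 0.079296 = 1.9837
So the test needs 1.9837 × 85 ≈ 168.61 items; rounding up, 169.

169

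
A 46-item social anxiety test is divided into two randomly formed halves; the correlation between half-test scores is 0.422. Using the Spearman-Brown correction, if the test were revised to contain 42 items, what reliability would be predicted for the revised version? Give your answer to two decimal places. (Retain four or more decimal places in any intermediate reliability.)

0.57

Full-test reliability from the split-half r: r_full = 2(0.422)/(1 + 0.422) = 0.5935
Length factor from 46 to 42 items: n = 42/46 = 0.9130
r_new = n·r_full / (1 + (n − 1)·r_full) = 0.5419 / 0.9484 ≈ 0.5714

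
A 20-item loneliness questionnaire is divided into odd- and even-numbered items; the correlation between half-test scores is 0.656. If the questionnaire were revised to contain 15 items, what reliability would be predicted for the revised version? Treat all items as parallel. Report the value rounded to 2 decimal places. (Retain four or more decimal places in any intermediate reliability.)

0.74

Full-test reliability from the split-half r: r_full = 2(0.656)/(1 + 0.656) = 0.7923
Length factor from 20 to 15 items: n = 15/20 = 0.7500
r_new = n·r_full / (1 + (n − 1)·r_full) = 0.5942 / 0.8019 ≈ 0.7410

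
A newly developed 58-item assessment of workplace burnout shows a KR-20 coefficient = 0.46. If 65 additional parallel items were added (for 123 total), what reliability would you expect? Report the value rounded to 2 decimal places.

The new length is 123/58 = 2.1207 times the old.
Apply the Spearman-Brown prophecy formula, r' = nr / [1 + (n − 1)r]:
r_new = (2.1207 × 0.46) / (1 + (2.1207 − 1) × 0.46)
r_new = 0.9755 / 1.5155 ≈ 0.6437

0.64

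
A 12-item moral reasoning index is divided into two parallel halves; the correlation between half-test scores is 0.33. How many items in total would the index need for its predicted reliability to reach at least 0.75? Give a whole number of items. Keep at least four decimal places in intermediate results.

r_full = 2(0.33)/(1 + 0.33) = 0.4962
n = r_tgt(1 − r_full) / [r_full(1 − r_tgt)] = 0.75 × 0.5038 / (0.4962 × 0.25) ≈ 3.0459
Items = 3.0459 × 12 ≈ 36.55 → 37

37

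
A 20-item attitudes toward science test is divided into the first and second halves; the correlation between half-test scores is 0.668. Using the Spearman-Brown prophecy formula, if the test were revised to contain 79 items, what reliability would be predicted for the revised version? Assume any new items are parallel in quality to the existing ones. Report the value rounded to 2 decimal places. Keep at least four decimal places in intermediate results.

First correct the split-half correlation to full-test reliability: r_full = 2 × 0.668 / (1 + 0.668) ≈ 0.8010
Length factor from 20 to 79 items: n = 79/20 = 3.9500
r_new = n·r_full / (1 + (n − 1)·r_full) = 3.1640 / 3.3630 ≈ 0.9408

0.94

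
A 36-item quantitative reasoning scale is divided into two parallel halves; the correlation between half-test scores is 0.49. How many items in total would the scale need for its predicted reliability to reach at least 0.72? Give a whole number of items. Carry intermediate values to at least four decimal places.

Corrected full-test reliability: r_full = 2 × 0.49 / (1 + 0.49) ≈ 0.6577
Solve Spearman-Brown for n: n = 0.72(1 − 0.6577) / [0.6577(1 − 0.72)] = 1.3383
Required items = 1.3383 × 36 = 48.18, so 49 items.

49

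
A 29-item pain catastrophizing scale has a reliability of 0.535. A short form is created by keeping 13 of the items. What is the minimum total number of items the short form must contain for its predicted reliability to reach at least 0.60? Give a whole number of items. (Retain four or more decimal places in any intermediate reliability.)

Short-form reliability: n = 13/29 = 0.4483; r_13 = n·r/(1+(n−1)r) ≈ 0.3403
Then solve for n' with r_old = 0.3403, r_target = 0.60: n' = 0.60(1 − 0.3403)/[0.3403(1 − 0.60)] = 2.9079
Items = 2.9079 × 13 ≈ 37.80 → 38

38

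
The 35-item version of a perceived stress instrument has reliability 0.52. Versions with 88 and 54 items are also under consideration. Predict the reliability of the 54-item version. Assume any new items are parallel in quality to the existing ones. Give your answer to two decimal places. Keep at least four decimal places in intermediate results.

0.63

The 88-item form is not needed; work directly from the 35-item form with n = 54/35 = 1.5429.
r_{54} = n·r / (1 + (n − 1)·r) = 0.8023 / 1.2823 ≈ 0.6257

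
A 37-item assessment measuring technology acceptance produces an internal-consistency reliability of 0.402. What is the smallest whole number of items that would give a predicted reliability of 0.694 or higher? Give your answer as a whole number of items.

125

Spearman-Brown solved for the length factor n:
n = r*(1 − r) / [ r (1 − r*) ]
n = 0.694(1 − 0.402) / [0.402(1 − 0.694)]
n = 0.415012 / 0.123012 ≈ 3.3738
So the test needs 3.3738 × 37 ≈ 124.83 items; rounding up, 125.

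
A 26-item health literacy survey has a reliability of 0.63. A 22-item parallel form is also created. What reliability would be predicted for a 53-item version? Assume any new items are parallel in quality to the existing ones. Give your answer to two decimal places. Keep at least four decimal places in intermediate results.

Only the ratio of lengths matters: n = 53/26 = 2.0385
r_{53} = n·r / (1 + (n − 1)·r) = 1.2843 / 1.6543 ≈ 0.7763

0.78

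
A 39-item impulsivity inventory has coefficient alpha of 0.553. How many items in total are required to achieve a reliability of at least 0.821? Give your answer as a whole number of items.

Spearman-Brown solved for the length factor n:
n = r*(1 − r) / [ r (1 − r*) ]
n = 0.821(1 − 0.553) / [0.553(1 − 0.821)]
  = 0.366987 / 0.098987 = 3.7074
So the test needs 3.7074 × 39 ≈ 144.59 items; rounding up, 145.

145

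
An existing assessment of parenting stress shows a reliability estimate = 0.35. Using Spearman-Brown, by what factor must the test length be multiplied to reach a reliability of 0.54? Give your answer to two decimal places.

Invert Spearman-Brown to solve for n:
n = r*(1 − r) / [ r (1 − r*) ]
n = [0.54 × 0.65] / [0.35 × 0.46]
n = 0.3510 / 0.1610 ≈ 2.1801

2.18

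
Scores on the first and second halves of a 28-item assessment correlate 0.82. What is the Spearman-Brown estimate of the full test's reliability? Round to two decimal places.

0.90

Each half is half the length of the full test, so the full test is n = 2 times a half.
r_full = 2(0.82) / (1 + 0.82)
r_full = 1.6400 / 1.8200 ≈ 0.9011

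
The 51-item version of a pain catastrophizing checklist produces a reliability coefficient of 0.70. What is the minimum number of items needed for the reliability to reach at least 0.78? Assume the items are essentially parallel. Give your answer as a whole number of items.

n = 0.78(1 − 0.70) / [0.70(1 − 0.78)]
n = 0.2340 / 0.1540 ≈ 1.5195
1.5195 × 51 = 77.49 → 78 items

78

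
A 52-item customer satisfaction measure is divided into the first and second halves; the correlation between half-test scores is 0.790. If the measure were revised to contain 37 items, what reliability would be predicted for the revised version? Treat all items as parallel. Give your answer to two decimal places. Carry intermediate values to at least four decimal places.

0.84

Spearman-Brown correction (n = 2): r_full = 2·0.790/(1 + 0.790) = 0.8827
Length factor from 52 to 37 items: n = 37/52 = 0.7115
r_new = n·r_full / (1 + (n − 1)·r_full) = 0.6280 / 0.7453 ≈ 0.8426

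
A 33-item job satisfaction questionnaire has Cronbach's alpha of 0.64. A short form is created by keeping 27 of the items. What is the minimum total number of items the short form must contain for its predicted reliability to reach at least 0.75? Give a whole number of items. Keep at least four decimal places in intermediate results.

56

First, r for the 27-item form: n = 27/33 = 0.8182, so r_27 = 0.8182·0.64/(1 + (0.8182 − 1)·0.64) = 0.5926
Then solve for n' with r_old = 0.5926, r_target = 0.75: n' = 0.75(1 − 0.5926)/[0.5926(1 − 0.75)] = 2.0624
Items = 2.0624 × 27 ≈ 55.68 → 56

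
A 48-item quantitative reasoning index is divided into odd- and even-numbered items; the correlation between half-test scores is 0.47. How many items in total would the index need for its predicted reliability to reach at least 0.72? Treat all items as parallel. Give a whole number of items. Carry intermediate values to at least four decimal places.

r_full = 2(0.47)/(1 + 0.47) = 0.6395
n = r_tgt(1 − r_full) / [r_full(1 − r_tgt)] = 0.72 × 0.3605 / (0.6395 × 0.28) ≈ 1.4496
Required items = 1.4496 × 48 = 69.58, so 70 items.

70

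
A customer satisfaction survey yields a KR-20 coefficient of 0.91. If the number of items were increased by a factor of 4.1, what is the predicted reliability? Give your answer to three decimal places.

0.976

Apply the Spearman-Brown prophecy formula, r' = nr / [1 + (n − 1)r]:
r_new = 4.1·0.91 / [1 + (4.1 − 1)·0.91]
r_new = 3.7310 / 3.8210 ≈ 0.9764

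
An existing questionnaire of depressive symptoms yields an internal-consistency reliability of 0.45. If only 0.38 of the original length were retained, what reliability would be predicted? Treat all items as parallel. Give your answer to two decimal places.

0.24

Apply the Spearman-Brown prophecy formula, r' = nr / [1 + (n − 1)r]:
r_new = (0.38 × 0.45) / (1 + (0.38 − 1) × 0.45)
     = 0.1710 / 0.7210 = 0.2372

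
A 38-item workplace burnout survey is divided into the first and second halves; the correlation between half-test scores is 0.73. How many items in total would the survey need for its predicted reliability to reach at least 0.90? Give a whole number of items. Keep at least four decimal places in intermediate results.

64

Corrected full-test reliability: r_full = 2 × 0.73 / (1 + 0.73) ≈ 0.8439
Solve Spearman-Brown for n: n = 0.90(1 − 0.8439) / [0.8439(1 − 0.90)] = 1.6648
Required items = 1.6648 × 38 = 63.26, so 64 items.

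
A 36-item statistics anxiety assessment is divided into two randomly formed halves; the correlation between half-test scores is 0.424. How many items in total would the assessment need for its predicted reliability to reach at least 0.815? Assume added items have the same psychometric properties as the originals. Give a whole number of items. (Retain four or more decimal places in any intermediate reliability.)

Corrected full-test reliability: r_full = 2 × 0.424 / (1 + 0.424) ≈ 0.5955
Solve Spearman-Brown for n: n = 0.815(1 − 0.5955) / [0.5955(1 − 0.815)] = 2.9924
Required items = 2.9924 × 36 = 107.73, so 108 items.

108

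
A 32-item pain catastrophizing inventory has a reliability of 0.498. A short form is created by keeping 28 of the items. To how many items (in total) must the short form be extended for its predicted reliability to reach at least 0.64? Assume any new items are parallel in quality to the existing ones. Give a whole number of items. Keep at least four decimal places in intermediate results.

58

First, r for the 28-item form: n = 28/32 = 0.8750, so r_28 = 0.8750·0.498/(1 + (0.8750 − 1)·0.498) = 0.4647
Length factor from the short form to reach 0.64: n' = 0.64(1 − 0.4647) / [0.4647(1 − 0.64)] ≈ 2.0479
Total items = 2.0479 × 28 = 57.34, rounded up to 58.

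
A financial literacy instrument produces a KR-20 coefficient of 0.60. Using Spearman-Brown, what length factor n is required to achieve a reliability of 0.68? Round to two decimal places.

Invert Spearman-Brown to solve for n:
n = r*(1 − r) / [ r (1 − r*) ]
n = 0.68(1 − 0.60) / [0.60(1 − 0.68)]
  = 0.2720 / 0.1920 = 1.4167

1.42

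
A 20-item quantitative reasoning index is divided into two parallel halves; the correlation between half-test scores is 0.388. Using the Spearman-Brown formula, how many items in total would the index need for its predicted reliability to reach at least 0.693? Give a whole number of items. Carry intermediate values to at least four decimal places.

36

r_full = 2(0.388)/(1 + 0.388) = 0.5591
Solve Spearman-Brown for n: n = 0.693(1 − 0.5591) / [0.5591(1 − 0.693)] = 1.7801
Required items = 1.7801 × 20 = 35.60, so 36 items.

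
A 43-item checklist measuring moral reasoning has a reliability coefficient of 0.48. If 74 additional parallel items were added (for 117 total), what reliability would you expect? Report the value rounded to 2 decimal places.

The new length is 117/43 = 2.7209 times the old.
Spearman-Brown: r_new = n·r / (1 + (n − 1)·r)
r_new = 2.7209·0.48 / [1 + (2.7209 − 1)·0.48]
     = 1.3060 / 1.8260 = 0.7152

0.72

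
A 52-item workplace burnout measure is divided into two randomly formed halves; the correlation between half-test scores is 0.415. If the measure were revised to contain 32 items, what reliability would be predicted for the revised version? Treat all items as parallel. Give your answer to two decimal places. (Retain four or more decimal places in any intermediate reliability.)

Spearman-Brown correction (n = 2): r_full = 2·0.415/(1 + 0.415) = 0.5866
Length factor from 52 to 32 items: n = 32/52 = 0.6154
r_new = n·r_full / (1 + (n − 1)·r_full) = 0.3610 / 0.7744 ≈ 0.4662

0.47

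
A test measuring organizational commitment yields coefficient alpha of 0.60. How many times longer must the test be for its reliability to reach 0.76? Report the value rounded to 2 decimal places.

n = [0.76 × 0.40] / [0.60 × 0.24]
n = 0.3040 / 0.1440 ≈ 2.1111

2.11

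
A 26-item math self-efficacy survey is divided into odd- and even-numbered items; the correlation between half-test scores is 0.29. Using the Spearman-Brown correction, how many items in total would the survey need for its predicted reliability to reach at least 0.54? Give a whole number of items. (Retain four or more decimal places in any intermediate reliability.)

38

Corrected full-test reliability: r_full = 2 × 0.29 / (1 + 0.29) ≈ 0.4496
Solve Spearman-Brown for n: n = 0.54(1 − 0.4496) / [0.4496(1 − 0.54)] = 1.4371
Items = 1.4371 × 26 ≈ 37.36 → 38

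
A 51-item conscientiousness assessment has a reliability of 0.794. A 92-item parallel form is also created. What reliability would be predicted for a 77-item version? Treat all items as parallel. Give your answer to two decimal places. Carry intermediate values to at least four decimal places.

0.85

The 92-item form is not needed; work directly from the 51-item form with n = 77/51 = 1.5098.
r_{77} = n·r / (1 + (n − 1)·r) = 1.1988 / 1.4048 ≈ 0.8534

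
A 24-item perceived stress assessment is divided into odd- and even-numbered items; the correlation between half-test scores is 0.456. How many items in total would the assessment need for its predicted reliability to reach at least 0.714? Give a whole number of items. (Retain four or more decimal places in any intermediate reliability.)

Corrected full-test reliability: r_full = 2 × 0.456 / (1 + 0.456) ≈ 0.6264
n = r_tgt(1 − r_full) / [r_full(1 − r_tgt)] = 0.714 × 0.3736 / (0.6264 × 0.286) ≈ 1.4890
Required items = 1.4890 × 24 = 35.74, so 36 items.

36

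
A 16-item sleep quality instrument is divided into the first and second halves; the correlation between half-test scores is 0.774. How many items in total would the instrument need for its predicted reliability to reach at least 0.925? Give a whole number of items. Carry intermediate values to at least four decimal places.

29

Corrected full-test reliability: r_full = 2 × 0.774 / (1 + 0.774) ≈ 0.8726
n = r_tgt(1 − r_full) / [r_full(1 − r_tgt)] = 0.925 × 0.1274 / (0.8726 × 0.075) ≈ 1.8007
Items = 1.8007 × 16 ≈ 28.81 → 29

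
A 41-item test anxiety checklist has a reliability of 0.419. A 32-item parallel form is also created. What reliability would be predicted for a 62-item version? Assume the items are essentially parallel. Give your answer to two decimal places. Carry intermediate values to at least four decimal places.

0.52

The 32-item form is not needed; work directly from the 41-item form with n = 62/41 = 1.5122.
r_{62} = n·r / (1 + (n − 1)·r) = 0.6336 / 1.2146 ≈ 0.5217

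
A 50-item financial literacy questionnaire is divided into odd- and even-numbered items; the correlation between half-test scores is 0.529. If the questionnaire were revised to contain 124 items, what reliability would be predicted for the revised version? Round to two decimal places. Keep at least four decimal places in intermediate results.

First correct the split-half correlation to full-test reliability: r_full = 2 × 0.529 / (1 + 0.529) ≈ 0.6920
Length factor from 50 to 124 items: n = 124/50 = 2.4800
r_new = n·r_full / (1 + (n − 1)·r_full) = 1.7162 / 2.0242 ≈ 0.8478

0.85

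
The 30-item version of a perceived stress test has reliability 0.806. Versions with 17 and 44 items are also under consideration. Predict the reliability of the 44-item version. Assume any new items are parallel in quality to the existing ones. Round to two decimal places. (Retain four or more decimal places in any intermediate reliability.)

0.86

The 17-item form is not needed; work directly from the 30-item form with n = 44/30 = 1.4667.
r_{44} = n·r / (1 + (n − 1)·r) = 1.1822 / 1.3762 ≈ 0.8590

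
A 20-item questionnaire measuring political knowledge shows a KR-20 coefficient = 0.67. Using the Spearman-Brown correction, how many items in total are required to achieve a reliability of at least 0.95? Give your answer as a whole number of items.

188

n = 0.95 × (1 − 0.67) / [ 0.67 × (1 − 0.95) ]
  = 0.3135 / 0.0335 = 9.3582
9.3582 × 20 = 187.16 → 188 items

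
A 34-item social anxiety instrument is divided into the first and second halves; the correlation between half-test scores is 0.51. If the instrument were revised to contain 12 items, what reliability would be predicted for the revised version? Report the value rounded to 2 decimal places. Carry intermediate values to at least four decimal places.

Full-test reliability from the split-half r: r_full = 2(0.51)/(1 + 0.51) = 0.6755
Then adjust to 12 items: n = 12/34 = 0.3529
r_new = n·r_full / (1 + (n − 1)·r_full) = 0.2384 / 0.5629 ≈ 0.4235

0.42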